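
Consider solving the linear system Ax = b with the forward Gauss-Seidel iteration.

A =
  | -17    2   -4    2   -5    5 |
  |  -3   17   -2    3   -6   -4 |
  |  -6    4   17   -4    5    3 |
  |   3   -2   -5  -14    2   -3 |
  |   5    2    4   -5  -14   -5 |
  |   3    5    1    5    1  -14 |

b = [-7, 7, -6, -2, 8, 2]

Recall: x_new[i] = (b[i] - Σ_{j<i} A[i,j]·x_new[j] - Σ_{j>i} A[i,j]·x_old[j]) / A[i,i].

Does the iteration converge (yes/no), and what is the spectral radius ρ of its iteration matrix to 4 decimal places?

yes, ρ = 0.5117

Let D = diag(-17, 17, 17, -14, -14, -14); L, U the strict triangles.
Gauss-Seidel: T = -(D+L)⁻¹U, row 0 first, T[0,4] = -(-5)/(-17) = -0.2941; later rows by forward substitution.
  T[0,:] = [+0.0000 +0.1176 -0.2353 +0.1176 -0.2941 +0.2941]
  T[1,:] = [+0.0000 +0.0208 +0.0761 -0.1557 +0.3010 +0.2872]
  T[2,:] = [+0.0000 +0.0366 -0.1010 +0.3135 -0.4688 -0.1402]
  T[3,:] = [+0.0000 +0.0092 -0.0252 -0.0645 +0.2042 -0.1422]
  T[4,:] = [+0.0000 +0.0522 -0.0930 +0.1324 -0.2689 -0.2004]
  T[5,:] = [+0.0000 +0.0422 -0.0461 -0.0216 +0.0647 +0.0905]
|roots of det(T-λI)|: 0.5117, 0.1769, 0.1064, 0.1064, 0.0347, 0.0000.
ρ(T) = max|λ| = 0.5117; 0.5117 < 1 ⇒ converges.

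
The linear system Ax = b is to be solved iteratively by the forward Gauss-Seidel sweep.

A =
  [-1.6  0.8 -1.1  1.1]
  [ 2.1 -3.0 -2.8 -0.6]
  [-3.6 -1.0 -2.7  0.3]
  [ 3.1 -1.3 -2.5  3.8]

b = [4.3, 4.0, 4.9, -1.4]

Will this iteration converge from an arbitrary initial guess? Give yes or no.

Write A = D+L+U with D = diag(-1.6, -3, -2.7, 3.8).
T_GS = -(D+L)⁻¹U: row 0 first, T[0,2] = -(-1.1)/(-1.6) = -0.6875; later rows by forward substitution.
  T[0,:] = [+0.0000 +0.5000 -0.6875 +0.6875]
  T[1,:] = [+0.0000 +0.3500 -1.4146 +0.2812]
  T[2,:] = [+0.0000 -0.7963 +1.4406 -0.9097]
  T[3,:] = [+0.0000 -0.8120 +1.0247 -1.0631]
eigenvalue magnitudes: 1.5983, 0.8393, 0.0315, 0.0000.
ρ = 1.5983; 1.5983 > 1: divergent.

no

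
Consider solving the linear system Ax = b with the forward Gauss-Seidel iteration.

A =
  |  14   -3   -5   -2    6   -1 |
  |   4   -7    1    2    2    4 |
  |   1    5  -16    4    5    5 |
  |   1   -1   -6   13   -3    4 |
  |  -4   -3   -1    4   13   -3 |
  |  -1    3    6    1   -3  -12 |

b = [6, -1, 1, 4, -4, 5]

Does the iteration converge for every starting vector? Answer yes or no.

Split A = D + L + U, D = diag(14, -7, -16, 13, 13, -12).
Gauss-Seidel: T = -(D+L)⁻¹U, row 0 first, T[0,5] = -(-1)/(14) = +0.0714; later rows by forward substitution.
  T[0,:] = [+0.0000, +0.2143, +0.3571, +0.1429, -0.4286, +0.0714]
  T[1,:] = [+0.0000, +0.1224, +0.3469, +0.3673, +0.0408, +0.6122]
  T[2,:] = [+0.0000, +0.0517, +0.1307, +0.3737, +0.2985, +0.5083]
  T[3,:] = [+0.0000, +0.0168, +0.0596, +0.1898, +0.4046, -0.0315]
  T[4,:] = [+0.0000, +0.0930, +0.1817, +0.0991, -0.2240, +0.4428]
  T[5,:] = [+0.0000, +0.0167, +0.0819, +0.2578, +0.2849, +0.2879]
moduli |λ_i(T)| = 0.8663, 0.2572, 0.1014, 0.0392, 0.0383, 0.0000.
ρ = 0.8663; 0.8663 < 1 ⇒ converges.

yes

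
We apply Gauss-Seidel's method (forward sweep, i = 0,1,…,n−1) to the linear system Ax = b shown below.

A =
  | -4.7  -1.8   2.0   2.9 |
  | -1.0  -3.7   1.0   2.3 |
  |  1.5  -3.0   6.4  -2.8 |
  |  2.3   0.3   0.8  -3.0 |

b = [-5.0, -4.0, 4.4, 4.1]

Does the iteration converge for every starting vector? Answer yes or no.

Let D = diag(-4.7, -3.7, 6.4, -3); L, U the strict triangles.
Gauss-Seidel: T = -(D+L)⁻¹U, row 0 first, T[0,3] = -(2.9)/(-4.7) = +0.6170; later rows by forward substitution.
  T[0,:] = [+0.0000, -0.3830, +0.4255, +0.6170]
  T[1,:] = [+0.0000, +0.1035, +0.1553, +0.4549]
  T[2,:] = [+0.0000, +0.1383, -0.0270, +0.5061]
  T[3,:] = [+0.0000, -0.2464, +0.3346, +0.6535]
|eigenvalues of T|: 0.7048, 0.2349, 0.2097, 0.0000.
ρ(T) = max|λ| = 0.7048; 0.7048 < 1: convergent.

yes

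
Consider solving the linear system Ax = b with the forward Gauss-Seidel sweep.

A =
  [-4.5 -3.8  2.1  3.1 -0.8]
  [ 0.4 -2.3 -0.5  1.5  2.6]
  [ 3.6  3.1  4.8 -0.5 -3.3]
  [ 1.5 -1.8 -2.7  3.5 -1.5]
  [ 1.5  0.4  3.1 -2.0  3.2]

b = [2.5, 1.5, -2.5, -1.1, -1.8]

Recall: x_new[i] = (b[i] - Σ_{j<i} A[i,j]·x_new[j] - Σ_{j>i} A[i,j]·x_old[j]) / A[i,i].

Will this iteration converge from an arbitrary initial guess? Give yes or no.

Write A = D+L+U with D = diag(-4.5, -2.3, 4.8, 3.5, 3.2).
GS T = -(D+L)⁻¹U: row 0 first, T[0,4] = -(-0.8)/(-4.5) = -0.1778; later rows by forward substitution.
  T[0,:] = [+0.0000  -0.8444  +0.4667  +0.6889  -0.1778]
  T[1,:] = [+0.0000  -0.1469  -0.1362  +0.7720  +1.0995]
  T[2,:] = [+0.0000  +0.7282  -0.2620  -0.9111  +0.1107]
  T[3,:] = [+0.0000  +0.8481  -0.4722  -0.6010  +1.1556]
  T[4,:] = [+0.0000  +0.2388  -0.2430  +0.0875  +0.5609]
|eigenvalues of T|: 1.4575, 1.1262, 0.1351, 0.0173, 0.0000.
ρ(T) = max|λ| = 1.4575; 1.4575 > 1, so it fails to converge.

no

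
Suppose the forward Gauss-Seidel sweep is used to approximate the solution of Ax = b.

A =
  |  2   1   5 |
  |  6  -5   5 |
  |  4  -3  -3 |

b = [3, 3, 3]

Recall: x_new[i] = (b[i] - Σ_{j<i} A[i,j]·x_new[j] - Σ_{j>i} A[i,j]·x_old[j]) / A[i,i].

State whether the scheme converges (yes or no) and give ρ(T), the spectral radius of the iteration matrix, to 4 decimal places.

A = D + L + U where D = diag(2, -5, -3).
GS T = -(D+L)⁻¹U: row 0 first, T[0,1] = -(1)/(2) = -0.5000; later rows by forward substitution.
  T[0,:] = [+0.0000, -0.5000, -2.5000]
  T[1,:] = [+0.0000, -0.6000, -2.0000]
  T[2,:] = [+0.0000, -0.0667, -1.3333]
eigenvalue magnitudes: 1.4841, 0.4492, 0.0000.
spectral radius ρ = 1.4841; 1.4841 > 1 ⇒ diverges.

no, ρ = 1.4841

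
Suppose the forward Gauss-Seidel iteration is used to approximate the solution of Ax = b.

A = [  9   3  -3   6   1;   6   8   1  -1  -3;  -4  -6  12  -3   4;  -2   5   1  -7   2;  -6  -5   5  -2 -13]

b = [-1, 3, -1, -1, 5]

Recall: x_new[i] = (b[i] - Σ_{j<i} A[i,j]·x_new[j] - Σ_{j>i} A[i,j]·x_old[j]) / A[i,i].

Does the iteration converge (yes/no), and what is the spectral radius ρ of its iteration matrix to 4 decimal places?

Let D = diag(9, 8, 12, -7, -13); L, U the strict triangles.
Gauss-Seidel: T = -(D+L)⁻¹U, row 0 first, T[0,2] = -(-3)/(9) = +0.3333; later rows by forward substitution.
  T[0,:] = [+0.0000  -0.3333  +0.3333  -0.6667  -0.1111]
  T[1,:] = [+0.0000  +0.2500  -0.3750  +0.6250  +0.4583]
  T[2,:] = [+0.0000  +0.0139  -0.0764  +0.3403  -0.1412]
  T[3,:] = [+0.0000  +0.2758  -0.3740  +0.6855  +0.6247]
  T[4,:] = [+0.0000  +0.0206  +0.0185  +0.0927  -0.2754]
|roots of det(T-λI)|: 0.8585, 0.2732, 0.0773, 0.0757, 0.0000.
spectral radius ρ = 0.8585; 0.8585 < 1: convergent.

yes, ρ = 0.8585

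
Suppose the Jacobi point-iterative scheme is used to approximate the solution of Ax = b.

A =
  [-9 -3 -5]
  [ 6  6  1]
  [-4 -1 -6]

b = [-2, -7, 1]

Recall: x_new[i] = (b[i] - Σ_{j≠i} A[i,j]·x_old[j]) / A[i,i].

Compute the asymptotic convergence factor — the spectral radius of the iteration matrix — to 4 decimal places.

0.9330

Diagonal D = diag(-9, 6, -6); L, U strict lower/upper.
Jacobi T = -D⁻¹(L+U): T[0,1] = -(-3)/(-9) = -0.3333; T[0,0] = 0.
  T[0,:] = [+0.0000, -0.3333, -0.5556]
  T[1,:] = [-1.0000, +0.0000, -0.1667]
  T[2,:] = [-0.6667, -0.1667, +0.0000]
moduli |λ_i(T)| = 0.9330, 0.7470, 0.1860.
ρ(T) = max|λ| = 0.9330; 0.9330 < 1: convergent.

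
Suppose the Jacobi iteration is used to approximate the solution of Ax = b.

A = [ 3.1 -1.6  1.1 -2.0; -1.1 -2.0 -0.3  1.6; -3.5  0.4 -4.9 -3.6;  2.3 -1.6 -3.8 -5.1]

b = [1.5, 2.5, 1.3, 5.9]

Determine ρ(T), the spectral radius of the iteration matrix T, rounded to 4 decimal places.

1.2216

Let D = diag(3.1, -2, -4.9, -5.1); L, U the strict triangles.
Jacobi T = -D⁻¹(L+U): T[1,2] = -(-0.3)/(-2) = -0.1500; T[1,1] = 0.
  T[0,:] = [+0.0000 +0.5161 -0.3548 +0.6452]
  T[1,:] = [-0.5500 +0.0000 -0.1500 +0.8000]
  T[2,:] = [-0.7143 +0.0816 +0.0000 -0.7347]
  T[3,:] = [+0.4510 -0.3137 -0.7451 +0.0000]
|eigenvalues of T|: 1.2216, 0.7638, 0.7638, 0.7049.
spectral radius ρ = 1.2216; 1.2216 > 1 ⇒ diverges.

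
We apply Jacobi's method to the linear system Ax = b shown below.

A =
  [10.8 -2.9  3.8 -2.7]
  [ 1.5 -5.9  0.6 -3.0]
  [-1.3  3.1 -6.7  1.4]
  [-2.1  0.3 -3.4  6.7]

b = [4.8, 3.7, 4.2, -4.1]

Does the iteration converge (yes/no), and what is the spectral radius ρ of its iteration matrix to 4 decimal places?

A = D + L + U where D = diag(10.8, -5.9, -6.7, 6.7).
Jacobi: T = -D⁻¹(L+U), T[0,2] = -(3.8)/(10.8) = -0.3519; T[0,0] = 0.
  T[0,:] = [+0.0000, +0.2685, -0.3519, +0.2500]
  T[1,:] = [+0.2542, +0.0000, +0.1017, -0.5085]
  T[2,:] = [-0.1940, +0.4627, +0.0000, +0.2090]
  T[3,:] = [+0.3134, -0.0448, +0.5075, +0.0000]
moduli |λ_i(T)| = 0.8664, 0.4534, 0.4534, 0.2509.
ρ(T) = max|λ| = 0.8664; 0.8664 < 1, so it converges for any x₀.

yes, ρ = 0.8664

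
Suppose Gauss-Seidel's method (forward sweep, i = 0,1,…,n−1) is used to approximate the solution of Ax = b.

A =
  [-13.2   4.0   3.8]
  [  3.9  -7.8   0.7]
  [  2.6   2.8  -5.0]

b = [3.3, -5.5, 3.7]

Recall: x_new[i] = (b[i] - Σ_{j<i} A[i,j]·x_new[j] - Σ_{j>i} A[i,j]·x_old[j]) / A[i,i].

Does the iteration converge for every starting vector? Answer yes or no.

A = D + L + U where D = diag(-13.2, -7.8, -5).
T_GS = -(D+L)⁻¹U: row 0 first, T[0,2] = -(3.8)/(-13.2) = +0.2879; later rows by forward substitution.
  T[0,:] = [+0.0000  +0.3030  +0.2879]
  T[1,:] = [+0.0000  +0.1515  +0.2337]
  T[2,:] = [+0.0000  +0.2424  +0.2806]
eigenvalue magnitudes: 0.4626, 0.0306, 0.0000.
ρ(T) = max|λ| = 0.4626; 0.4626 < 1: convergent.

yes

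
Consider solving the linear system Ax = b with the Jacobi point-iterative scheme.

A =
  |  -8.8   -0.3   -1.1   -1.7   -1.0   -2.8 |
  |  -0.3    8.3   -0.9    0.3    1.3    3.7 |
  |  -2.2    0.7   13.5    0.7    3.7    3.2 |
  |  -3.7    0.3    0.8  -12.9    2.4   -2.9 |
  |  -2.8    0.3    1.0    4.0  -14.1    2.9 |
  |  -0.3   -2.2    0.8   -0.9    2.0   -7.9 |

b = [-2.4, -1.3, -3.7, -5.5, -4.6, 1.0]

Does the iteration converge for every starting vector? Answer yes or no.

Let D = diag(-8.8, 8.3, 13.5, -12.9, -14.1, -7.9); L, U the strict triangles.
T_J = -D⁻¹(L+U): T[1,0] = -(-0.3)/(8.3) = +0.0361; T[1,1] = 0.
  T[0,:] = [+0.0000, -0.0341, -0.1250, -0.1932, -0.1136, -0.3182]
  T[1,:] = [+0.0361, +0.0000, +0.1084, -0.0361, -0.1566, -0.4458]
  T[2,:] = [+0.1630, -0.0519, +0.0000, -0.0519, -0.2741, -0.2370]
  T[3,:] = [-0.2868, +0.0233, +0.0620, +0.0000, +0.1860, -0.2248]
  T[4,:] = [-0.1986, +0.0213, +0.0709, +0.2837, +0.0000, +0.2057]
  T[5,:] = [-0.0380, -0.2785, +0.1013, -0.1139, +0.2532, +0.0000]
|eigenvalues of T|: 0.5253, 0.4183, 0.2785, 0.1304, 0.1304, 0.0239.
ρ(T) = max|λ| = 0.5253; 0.5253 < 1 ⇒ converges.

yes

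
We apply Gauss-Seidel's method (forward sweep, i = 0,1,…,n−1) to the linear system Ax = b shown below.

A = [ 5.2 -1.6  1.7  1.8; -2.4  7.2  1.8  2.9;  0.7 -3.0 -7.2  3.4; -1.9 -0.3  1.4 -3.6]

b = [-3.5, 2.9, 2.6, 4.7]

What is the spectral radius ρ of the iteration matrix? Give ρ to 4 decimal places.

0.8840

Diagonal D = diag(5.2, 7.2, -7.2, -3.6); L, U strict lower/upper.
Gauss-Seidel: T = -(D+L)⁻¹U, row 0 first, T[0,2] = -(1.7)/(5.2) = -0.3269; later rows by forward substitution.
  T[0,:] = [+0.0000  +0.3077  -0.3269  -0.3462]
  T[1,:] = [+0.0000  +0.1026  -0.3590  -0.5182]
  T[2,:] = [+0.0000  -0.0128  +0.1178  +0.6545]
  T[3,:] = [+0.0000  -0.1759  +0.2483  +0.4804]
|λ(T)| sorted: 0.8840, 0.1473, 0.1473, 0.0000.
spectral radius ρ = 0.8840; 0.8840 < 1: convergent.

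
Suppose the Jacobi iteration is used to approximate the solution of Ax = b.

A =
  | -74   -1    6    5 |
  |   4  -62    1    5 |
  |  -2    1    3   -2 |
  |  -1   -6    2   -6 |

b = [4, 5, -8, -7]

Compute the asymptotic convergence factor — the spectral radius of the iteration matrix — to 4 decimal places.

Write A = D+L+U with D = diag(-74, -62, 3, -6).
Jacobi T = -D⁻¹(L+U): T[0,3] = -(5)/(-74) = +0.0676; T[0,0] = 0.
  T[0,:] = [+0.0000  -0.0135  +0.0811  +0.0676]
  T[1,:] = [+0.0645  +0.0000  +0.0161  +0.0806]
  T[2,:] = [+0.6667  -0.3333  +0.0000  +0.6667]
  T[3,:] = [-0.1667  -1.0000  +0.3333  +0.0000]
|λ(T)| sorted: 0.4690, 0.3474, 0.1246, 0.0030.
ρ = 0.4690; 0.4690 < 1, so it converges for any x₀.

0.4690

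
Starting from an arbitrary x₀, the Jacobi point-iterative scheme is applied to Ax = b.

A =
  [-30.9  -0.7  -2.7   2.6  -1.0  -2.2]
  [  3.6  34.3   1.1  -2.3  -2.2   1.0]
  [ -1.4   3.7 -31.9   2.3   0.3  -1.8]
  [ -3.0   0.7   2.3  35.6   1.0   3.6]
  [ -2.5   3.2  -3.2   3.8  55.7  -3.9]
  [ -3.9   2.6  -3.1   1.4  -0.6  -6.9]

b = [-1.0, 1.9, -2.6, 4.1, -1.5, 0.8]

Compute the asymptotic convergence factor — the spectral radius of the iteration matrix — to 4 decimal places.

Split A = D + L + U, D = diag(-30.9, 34.3, -31.9, 35.6, 55.7, -6.9).
T_J = -D⁻¹(L+U): T[1,5] = -(1)/(34.3) = -0.0292; T[1,1] = 0.
  T[0,:] = [+0.0000, -0.0227, -0.0874, +0.0841, -0.0324, -0.0712]
  T[1,:] = [-0.1050, +0.0000, -0.0321, +0.0671, +0.0641, -0.0292]
  T[2,:] = [-0.0439, +0.1160, +0.0000, +0.0721, +0.0094, -0.0564]
  T[3,:] = [+0.0843, -0.0197, -0.0646, +0.0000, -0.0281, -0.1011]
  T[4,:] = [+0.0449, -0.0575, +0.0575, -0.0682, +0.0000, +0.0700]
  T[5,:] = [-0.5652, +0.3768, -0.4493, +0.2029, -0.0870, +0.0000]
|roots of det(T-λI)|: 0.2422, 0.1858, 0.1858, 0.0886, 0.0766, 0.0033.
ρ = 0.2422; 0.2422 < 1, so it converges for any x₀.

0.2422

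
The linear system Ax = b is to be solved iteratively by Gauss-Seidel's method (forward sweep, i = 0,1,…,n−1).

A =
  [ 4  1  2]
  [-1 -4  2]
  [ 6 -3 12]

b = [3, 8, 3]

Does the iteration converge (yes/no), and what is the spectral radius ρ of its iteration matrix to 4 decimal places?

yes, ρ = 0.5771

A = D + L + U where D = diag(4, -4, 12).
T_GS = -(D+L)⁻¹U: row 0 first, T[0,1] = -(1)/(4) = -0.2500; later rows by forward substitution.
  T[0,:] = [+0.0000 -0.2500 -0.5000]
  T[1,:] = [+0.0000 +0.0625 +0.6250]
  T[2,:] = [+0.0000 +0.1406 +0.4062]
moduli |λ_i(T)| = 0.5771, 0.1083, 0.0000.
ρ = 0.5771; 0.5771 < 1: convergent.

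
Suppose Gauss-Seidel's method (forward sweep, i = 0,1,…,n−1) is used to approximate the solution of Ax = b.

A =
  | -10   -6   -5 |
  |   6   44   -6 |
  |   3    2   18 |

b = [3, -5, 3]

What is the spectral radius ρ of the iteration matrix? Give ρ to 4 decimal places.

Diagonal D = diag(-10, 44, 18); L, U strict lower/upper.
GS T = -(D+L)⁻¹U: row 0 first, T[0,2] = -(-5)/(-10) = -0.5000; later rows by forward substitution.
  T[0,:] = [+0.0000 -0.6000 -0.5000]
  T[1,:] = [+0.0000 +0.0818 +0.2045]
  T[2,:] = [+0.0000 +0.0909 +0.0606]
|λ(T)| sorted: 0.2080, 0.0656, 0.0000.
ρ = 0.2080; 0.2080 < 1: convergent.

0.2080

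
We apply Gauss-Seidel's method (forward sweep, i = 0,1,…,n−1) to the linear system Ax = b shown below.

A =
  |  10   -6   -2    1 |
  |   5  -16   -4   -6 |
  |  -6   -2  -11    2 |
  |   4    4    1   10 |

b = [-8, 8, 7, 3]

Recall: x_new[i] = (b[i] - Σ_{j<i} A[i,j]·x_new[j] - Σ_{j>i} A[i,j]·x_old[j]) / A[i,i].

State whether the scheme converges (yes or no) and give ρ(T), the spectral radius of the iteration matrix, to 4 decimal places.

yes, ρ = 0.6054

Split A = D + L + U, D = diag(10, -16, -11, 10).
GS T = -(D+L)⁻¹U: row 0 first, T[0,3] = -(1)/(10) = -0.1000; later rows by forward substitution.
  T[0,:] = [+0.0000  +0.6000  +0.2000  -0.1000]
  T[1,:] = [+0.0000  +0.1875  -0.1875  -0.4062]
  T[2,:] = [+0.0000  -0.3614  -0.0750  +0.3102]
  T[3,:] = [+0.0000  -0.2789  +0.0025  +0.1715]
|λ(T)| sorted: 0.6054, 0.2491, 0.0723, 0.0000.
ρ = 0.6054; 0.6054 < 1: convergent.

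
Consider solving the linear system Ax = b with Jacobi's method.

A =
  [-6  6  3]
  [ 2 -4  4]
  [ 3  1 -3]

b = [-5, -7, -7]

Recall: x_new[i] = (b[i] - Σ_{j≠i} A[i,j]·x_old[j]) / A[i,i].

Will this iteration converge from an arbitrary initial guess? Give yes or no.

no

Let D = diag(-6, -4, -3); L, U the strict triangles.
T_J = -D⁻¹(L+U): T[2,0] = -(3)/(-3) = +1.0000; T[2,2] = 0.
  T[0,:] = [+0.0000 +1.0000 +0.5000]
  T[1,:] = [+0.5000 +0.0000 +1.0000]
  T[2,:] = [+1.0000 +0.3333 +0.0000]
|λ(T)| sorted: 1.4435, 0.8663, 0.8663.
spectral radius ρ = 1.4435; 1.4435 > 1: divergent.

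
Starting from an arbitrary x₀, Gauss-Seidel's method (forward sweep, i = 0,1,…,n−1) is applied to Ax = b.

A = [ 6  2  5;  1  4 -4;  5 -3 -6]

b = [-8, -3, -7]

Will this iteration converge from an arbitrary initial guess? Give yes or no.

yes

Let D = diag(6, 4, -6); L, U the strict triangles.
GS T = -(D+L)⁻¹U: row 0 first, T[0,1] = -(2)/(6) = -0.3333; later rows by forward substitution.
  T[0,:] = [+0.0000 -0.3333 -0.8333]
  T[1,:] = [+0.0000 +0.0833 +1.2083]
  T[2,:] = [+0.0000 -0.3194 -1.2986]
|eigenvalues of T|: 0.9100, 0.3052, 0.0000.
ρ = 0.9100; 0.9100 < 1: convergent.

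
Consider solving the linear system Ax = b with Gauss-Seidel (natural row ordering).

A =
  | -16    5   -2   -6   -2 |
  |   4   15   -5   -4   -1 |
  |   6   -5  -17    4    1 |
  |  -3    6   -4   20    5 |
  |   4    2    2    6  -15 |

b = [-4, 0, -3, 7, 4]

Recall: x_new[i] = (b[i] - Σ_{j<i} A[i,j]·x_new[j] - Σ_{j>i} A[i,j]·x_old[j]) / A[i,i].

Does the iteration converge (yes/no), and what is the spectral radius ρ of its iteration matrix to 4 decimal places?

Write A = D+L+U with D = diag(-16, 15, -17, 20, -15).
Gauss-Seidel: T = -(D+L)⁻¹U, row 0 first, T[0,3] = -(-6)/(-16) = -0.3750; later rows by forward substitution.
  T[0,:] = [+0.0000, +0.3125, -0.1250, -0.3750, -0.1250]
  T[1,:] = [+0.0000, -0.0833, +0.3667, +0.3667, +0.1000]
  T[2,:] = [+0.0000, +0.1348, -0.1520, -0.0049, -0.0147]
  T[3,:] = [+0.0000, +0.0988, -0.1591, -0.1672, -0.3017]
  T[4,:] = [+0.0000, +0.1297, -0.0684, -0.1187, -0.1426]
|eigenvalues of T|: 0.5714, 0.1597, 0.1338, 0.1338, 0.0000.
ρ = 0.5714; 0.5714 < 1, so it converges for any x₀.

yes, ρ = 0.5714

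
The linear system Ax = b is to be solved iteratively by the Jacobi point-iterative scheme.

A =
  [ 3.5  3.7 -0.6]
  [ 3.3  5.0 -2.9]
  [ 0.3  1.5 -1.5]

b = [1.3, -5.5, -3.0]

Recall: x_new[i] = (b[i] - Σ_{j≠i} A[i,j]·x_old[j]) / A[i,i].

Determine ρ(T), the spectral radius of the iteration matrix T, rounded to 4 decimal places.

1.2265

Write A = D+L+U with D = diag(3.5, 5, -1.5).
Jacobi: T = -D⁻¹(L+U), T[0,1] = -(3.7)/(3.5) = -1.0571; T[0,0] = 0.
  T[0,:] = [+0.0000, -1.0571, +0.1714]
  T[1,:] = [-0.6600, +0.0000, +0.5800]
  T[2,:] = [+0.2000, +1.0000, +0.0000]
|roots of det(T-λI)|: 1.2265, 1.0420, 0.1845.
spectral radius ρ = 1.2265; 1.2265 > 1: divergent.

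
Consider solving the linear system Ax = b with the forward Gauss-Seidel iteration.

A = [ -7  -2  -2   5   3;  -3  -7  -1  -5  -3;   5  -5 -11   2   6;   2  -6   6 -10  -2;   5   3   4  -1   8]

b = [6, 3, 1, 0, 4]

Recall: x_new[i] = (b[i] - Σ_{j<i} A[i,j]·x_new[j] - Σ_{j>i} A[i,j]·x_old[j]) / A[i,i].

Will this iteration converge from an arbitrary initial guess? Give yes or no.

no

A = D + L + U where D = diag(-7, -7, -11, -10, 8).
T_GS = -(D+L)⁻¹U: row 0 first, T[0,3] = -(5)/(-7) = +0.7143; later rows by forward substitution.
  T[0,:] = [+0.0000  -0.2857  -0.2857  +0.7143  +0.4286]
  T[1,:] = [+0.0000  +0.1224  -0.0204  -1.0204  -0.6122]
  T[2,:] = [+0.0000  -0.1855  -0.1206  +0.9703  +1.0186]
  T[3,:] = [+0.0000  -0.2419  -0.1173  +1.3373  +0.8642]
  T[4,:] = [+0.0000  +0.1952  +0.2319  -0.3818  -0.4395]
moduli |λ_i(T)| = 1.2556, 0.5106, 0.1446, 0.0100, 0.0000.
ρ(T) = max|λ| = 1.2556; 1.2556 > 1 ⇒ diverges.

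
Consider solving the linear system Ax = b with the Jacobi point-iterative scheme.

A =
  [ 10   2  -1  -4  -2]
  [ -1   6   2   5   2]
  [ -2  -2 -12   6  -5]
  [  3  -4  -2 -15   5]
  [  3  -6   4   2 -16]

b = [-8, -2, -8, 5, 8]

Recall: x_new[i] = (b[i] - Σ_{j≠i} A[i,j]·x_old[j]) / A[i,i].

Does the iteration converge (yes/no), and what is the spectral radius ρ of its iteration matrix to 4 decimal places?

Write A = D+L+U with D = diag(10, 6, -12, -15, -16).
Jacobi T = -D⁻¹(L+U): T[2,3] = -(6)/(-12) = +0.5000; T[2,2] = 0.
  T[0,:] = [+0.0000 -0.2000 +0.1000 +0.4000 +0.2000]
  T[1,:] = [+0.1667 +0.0000 -0.3333 -0.8333 -0.3333]
  T[2,:] = [-0.1667 -0.1667 +0.0000 +0.5000 -0.4167]
  T[3,:] = [+0.2000 -0.2667 -0.1333 +0.0000 +0.3333]
  T[4,:] = [+0.1875 -0.3750 +0.2500 +0.1250 +0.0000]
moduli |λ_i(T)| = 0.8396, 0.5546, 0.4459, 0.4459, 0.0265.
ρ(T) = max|λ| = 0.8396; 0.8396 < 1, so it converges for any x₀.

yes, ρ = 0.8396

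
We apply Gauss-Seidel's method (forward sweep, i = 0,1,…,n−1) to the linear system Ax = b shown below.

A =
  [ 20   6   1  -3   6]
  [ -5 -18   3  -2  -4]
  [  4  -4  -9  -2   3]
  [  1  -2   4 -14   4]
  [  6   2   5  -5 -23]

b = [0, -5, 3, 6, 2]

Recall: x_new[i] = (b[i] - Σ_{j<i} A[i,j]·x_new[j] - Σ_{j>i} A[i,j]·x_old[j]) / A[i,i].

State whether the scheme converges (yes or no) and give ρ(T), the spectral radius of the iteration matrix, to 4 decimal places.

Diagonal D = diag(20, -18, -9, -14, -23); L, U strict lower/upper.
T_GS = -(D+L)⁻¹U: row 0 first, T[0,2] = -(1)/(20) = -0.0500; later rows by forward substitution.
  T[0,:] = [+0.0000, -0.3000, -0.0500, +0.1500, -0.3000]
  T[1,:] = [+0.0000, +0.0833, +0.1806, -0.1528, -0.1389]
  T[2,:] = [+0.0000, -0.1704, -0.1025, -0.0877, +0.2617]
  T[3,:] = [+0.0000, -0.0820, -0.0586, +0.0075, +0.3589]
  T[4,:] = [+0.0000, -0.0902, -0.0069, +0.0052, -0.1115]
|roots of det(T-λI)|: 0.2004, 0.1699, 0.1560, 0.1560, 0.0000.
ρ(T) = max|λ| = 0.2004; 0.2004 < 1 ⇒ converges.

yes, ρ = 0.2004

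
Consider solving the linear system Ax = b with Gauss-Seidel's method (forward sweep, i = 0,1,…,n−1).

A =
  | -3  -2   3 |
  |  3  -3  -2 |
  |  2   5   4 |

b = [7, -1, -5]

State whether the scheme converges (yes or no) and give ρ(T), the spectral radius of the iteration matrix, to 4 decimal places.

no, ρ = 1.4277

A = D + L + U where D = diag(-3, -3, 4).
GS T = -(D+L)⁻¹U: row 0 first, T[0,2] = -(3)/(-3) = +1.0000; later rows by forward substitution.
  T[0,:] = [+0.0000, -0.6667, +1.0000]
  T[1,:] = [+0.0000, -0.6667, +0.3333]
  T[2,:] = [+0.0000, +1.1667, -0.9167]
|eigenvalues of T|: 1.4277, 0.1557, 0.0000.
ρ = 1.4277; 1.4277 > 1 ⇒ diverges.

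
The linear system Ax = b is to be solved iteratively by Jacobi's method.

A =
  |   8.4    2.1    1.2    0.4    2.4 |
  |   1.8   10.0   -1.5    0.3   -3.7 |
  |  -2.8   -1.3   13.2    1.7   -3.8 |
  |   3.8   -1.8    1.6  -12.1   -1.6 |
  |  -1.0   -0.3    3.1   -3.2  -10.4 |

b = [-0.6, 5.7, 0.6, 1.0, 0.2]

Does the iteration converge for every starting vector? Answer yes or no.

Diagonal D = diag(8.4, 10, 13.2, -12.1, -10.4); L, U strict lower/upper.
Jacobi: T = -D⁻¹(L+U), T[2,0] = -(-2.8)/(13.2) = +0.2121; T[2,2] = 0.
  T[0,:] = [+0.0000, -0.2500, -0.1429, -0.0476, -0.2857]
  T[1,:] = [-0.1800, +0.0000, +0.1500, -0.0300, +0.3700]
  T[2,:] = [+0.2121, +0.0985, +0.0000, -0.1288, +0.2879]
  T[3,:] = [+0.3140, -0.1488, +0.1322, +0.0000, -0.1322]
  T[4,:] = [-0.0962, -0.0288, +0.2981, -0.3077, +0.0000]
|roots of det(T-λI)|: 0.5596, 0.3025, 0.3025, 0.2966, 0.2966.
spectral radius ρ = 0.5596; 0.5596 < 1 ⇒ converges.

yes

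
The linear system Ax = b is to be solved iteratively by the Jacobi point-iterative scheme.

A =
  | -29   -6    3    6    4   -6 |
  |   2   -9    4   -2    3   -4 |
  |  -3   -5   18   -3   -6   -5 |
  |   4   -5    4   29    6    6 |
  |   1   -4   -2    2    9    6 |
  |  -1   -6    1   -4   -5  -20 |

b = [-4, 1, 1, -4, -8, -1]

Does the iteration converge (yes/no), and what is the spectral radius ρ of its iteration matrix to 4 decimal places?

Write A = D+L+U with D = diag(-29, -9, 18, 29, 9, -20).
Jacobi T = -D⁻¹(L+U): T[1,0] = -(2)/(-9) = +0.2222; T[1,1] = 0.
  T[0,:] = [+0.0000  -0.2069  +0.1034  +0.2069  +0.1379  -0.2069]
  T[1,:] = [+0.2222  +0.0000  +0.4444  -0.2222  +0.3333  -0.4444]
  T[2,:] = [+0.1667  +0.2778  +0.0000  +0.1667  +0.3333  +0.2778]
  T[3,:] = [-0.1379  +0.1724  -0.1379  +0.0000  -0.2069  -0.2069]
  T[4,:] = [-0.1111  +0.4444  +0.2222  -0.2222  +0.0000  -0.6667]
  T[5,:] = [-0.0500  -0.3000  +0.0500  -0.2000  -0.2500  +0.0000]
|eigenvalues of T|: 0.8972, 0.6781, 0.2871, 0.2871, 0.0997, 0.0480.
ρ(T) = max|λ| = 0.8972; 0.8972 < 1, so it converges for any x₀.

yes, ρ = 0.8972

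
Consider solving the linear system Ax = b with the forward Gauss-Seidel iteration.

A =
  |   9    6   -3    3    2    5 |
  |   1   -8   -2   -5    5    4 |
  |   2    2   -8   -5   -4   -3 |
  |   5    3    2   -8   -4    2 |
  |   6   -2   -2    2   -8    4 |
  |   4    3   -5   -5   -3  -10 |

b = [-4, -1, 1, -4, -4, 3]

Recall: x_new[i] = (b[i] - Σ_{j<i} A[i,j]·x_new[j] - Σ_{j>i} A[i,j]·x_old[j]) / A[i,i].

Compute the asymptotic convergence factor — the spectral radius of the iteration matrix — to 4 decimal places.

1.1424

A = D + L + U where D = diag(9, -8, -8, -8, -8, -10).
T_GS = -(D+L)⁻¹U: row 0 first, T[0,2] = -(-3)/(9) = +0.3333; later rows by forward substitution.
  T[0,:] = [+0.0000  -0.6667  +0.3333  -0.3333  -0.2222  -0.5556]
  T[1,:] = [+0.0000  -0.0833  -0.2083  -0.6667  +0.5972  +0.4306]
  T[2,:] = [+0.0000  -0.1875  +0.0312  -0.8750  -0.4062  -0.4062]
  T[3,:] = [+0.0000  -0.4948  +0.1380  -0.6771  -0.5165  -0.0373]
  T[4,:] = [+0.0000  -0.5560  +0.3288  -0.0339  -0.3435  +0.0679]
  T[5,:] = [+0.0000  +0.2163  -0.1124  +0.4529  +0.6547  +0.1084]
|λ(T)| sorted: 1.1424, 0.6885, 0.6885, 0.2351, 0.0818, 0.0000.
ρ(T) = max|λ| = 1.1424; 1.1424 > 1, so it fails to converge.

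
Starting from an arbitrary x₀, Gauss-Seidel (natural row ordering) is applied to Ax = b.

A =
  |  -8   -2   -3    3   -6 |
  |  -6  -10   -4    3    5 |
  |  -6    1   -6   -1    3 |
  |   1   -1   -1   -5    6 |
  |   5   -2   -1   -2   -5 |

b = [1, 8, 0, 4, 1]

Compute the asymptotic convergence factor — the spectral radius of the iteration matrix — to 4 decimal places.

1.3237

Split A = D + L + U, D = diag(-8, -10, -6, -5, -5).
Gauss-Seidel: T = -(D+L)⁻¹U, row 0 first, T[0,3] = -(3)/(-8) = +0.3750; later rows by forward substitution.
  T[0,:] = [+0.0000 -0.2500 -0.3750 +0.3750 -0.7500]
  T[1,:] = [+0.0000 +0.1500 -0.1750 +0.0750 +0.9500]
  T[2,:] = [+0.0000 +0.2750 +0.3458 -0.5292 +1.4083]
  T[3,:] = [+0.0000 -0.1350 -0.1092 +0.1658 +0.5783]
  T[4,:] = [+0.0000 -0.3110 -0.3305 +0.3845 -1.6430]
|roots of det(T-λI)|: 1.3237, 0.3275, 0.3275, 0.1409, 0.0000.
ρ(T) = max|λ| = 1.3237; 1.3237 > 1 ⇒ diverges.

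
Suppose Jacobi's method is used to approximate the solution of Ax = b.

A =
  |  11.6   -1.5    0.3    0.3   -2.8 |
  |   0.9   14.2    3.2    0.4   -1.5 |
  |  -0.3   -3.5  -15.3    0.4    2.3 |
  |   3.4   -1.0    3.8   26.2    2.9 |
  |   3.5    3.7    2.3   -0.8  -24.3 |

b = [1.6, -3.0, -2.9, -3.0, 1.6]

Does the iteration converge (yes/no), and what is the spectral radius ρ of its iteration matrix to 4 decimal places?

Diagonal D = diag(11.6, 14.2, -15.3, 26.2, -24.3); L, U strict lower/upper.
T_J = -D⁻¹(L+U): T[4,0] = -(3.5)/(-24.3) = +0.1440; T[4,4] = 0.
  T[0,:] = [+0.0000, +0.1293, -0.0259, -0.0259, +0.2414]
  T[1,:] = [-0.0634, +0.0000, -0.2254, -0.0282, +0.1056]
  T[2,:] = [-0.0196, -0.2288, +0.0000, +0.0261, +0.1503]
  T[3,:] = [-0.1298, +0.0382, -0.1450, +0.0000, -0.1107]
  T[4,:] = [+0.1440, +0.1523, +0.0947, -0.0329, +0.0000]
eigenvalue magnitudes: 0.3445, 0.2193, 0.2193, 0.0903, 0.0028.
spectral radius ρ = 0.3445; 0.3445 < 1: convergent.

yes, ρ = 0.3445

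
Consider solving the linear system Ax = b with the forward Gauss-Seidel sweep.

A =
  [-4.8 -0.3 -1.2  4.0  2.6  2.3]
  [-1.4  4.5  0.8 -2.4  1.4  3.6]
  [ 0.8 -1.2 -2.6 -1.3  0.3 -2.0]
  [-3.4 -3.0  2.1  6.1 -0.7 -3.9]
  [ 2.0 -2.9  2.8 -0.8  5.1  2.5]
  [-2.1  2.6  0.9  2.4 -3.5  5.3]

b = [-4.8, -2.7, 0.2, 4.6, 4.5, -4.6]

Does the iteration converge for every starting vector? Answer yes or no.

A = D + L + U where D = diag(-4.8, 4.5, -2.6, 6.1, 5.1, 5.3).
T_GS = -(D+L)⁻¹U: row 0 first, T[0,2] = -(-1.2)/(-4.8) = -0.2500; later rows by forward substitution.
  T[0,:] = [+0.0000 -0.0625 -0.2500 +0.8333 +0.5417 +0.4792]
  T[1,:] = [+0.0000 -0.0194 -0.2556 +0.7926 -0.1426 -0.6509]
  T[2,:] = [+0.0000 -0.0103 +0.0410 -0.6094 +0.3479 -0.3214]
  T[3,:] = [+0.0000 -0.0409 -0.2792 +1.0641 +0.2268 +0.6969]
  T[4,:] = [+0.0000 +0.0127 -0.1136 +0.6254 -0.4489 -0.7625]
  T[5,:] = [+0.0000 +0.0134 +0.0707 -0.0240 -0.1736 -0.2554]
|roots of det(T-λI)|: 1.1847, 0.8303, 0.1465, 0.1465, 0.0059, 0.0000.
spectral radius ρ = 1.1847; 1.1847 > 1, so it fails to converge.

no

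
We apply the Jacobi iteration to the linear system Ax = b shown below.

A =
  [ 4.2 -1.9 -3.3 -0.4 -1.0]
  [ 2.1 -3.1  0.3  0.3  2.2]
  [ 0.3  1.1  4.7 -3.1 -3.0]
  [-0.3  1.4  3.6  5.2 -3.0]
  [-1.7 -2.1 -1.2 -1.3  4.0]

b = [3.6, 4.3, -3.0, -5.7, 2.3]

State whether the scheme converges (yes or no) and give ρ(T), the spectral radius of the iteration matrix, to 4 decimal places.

no, ρ = 1.1358

Write A = D+L+U with D = diag(4.2, -3.1, 4.7, 5.2, 4).
Jacobi: T = -D⁻¹(L+U), T[2,3] = -(-3.1)/(4.7) = +0.6596; T[2,2] = 0.
  T[0,:] = [+0.0000 +0.4524 +0.7857 +0.0952 +0.2381]
  T[1,:] = [+0.6774 +0.0000 +0.0968 +0.0968 +0.7097]
  T[2,:] = [-0.0638 -0.2340 +0.0000 +0.6596 +0.6383]
  T[3,:] = [+0.0577 -0.2692 -0.6923 +0.0000 +0.5769]
  T[4,:] = [+0.4250 +0.5250 +0.3000 +0.3250 +0.0000]
|roots of det(T-λI)|: 1.1358, 0.8124, 0.6621, 0.6621, 0.3771.
ρ(T) = max|λ| = 1.1358; 1.1358 > 1, so it fails to converge.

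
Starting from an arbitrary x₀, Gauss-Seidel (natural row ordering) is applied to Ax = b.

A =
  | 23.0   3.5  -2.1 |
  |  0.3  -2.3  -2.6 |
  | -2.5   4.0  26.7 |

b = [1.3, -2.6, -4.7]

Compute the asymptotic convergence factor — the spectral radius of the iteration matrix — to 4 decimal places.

Diagonal D = diag(23, -2.3, 26.7); L, U strict lower/upper.
GS T = -(D+L)⁻¹U: row 0 first, T[0,2] = -(-2.1)/(23) = +0.0913; later rows by forward substitution.
  T[0,:] = [+0.0000  -0.1522  +0.0913]
  T[1,:] = [+0.0000  -0.0198  -1.1185]
  T[2,:] = [+0.0000  -0.0113  +0.1761]
|λ(T)| sorted: 0.2272, 0.0709, 0.0000.
spectral radius ρ = 0.2272; 0.2272 < 1: convergent.

0.2272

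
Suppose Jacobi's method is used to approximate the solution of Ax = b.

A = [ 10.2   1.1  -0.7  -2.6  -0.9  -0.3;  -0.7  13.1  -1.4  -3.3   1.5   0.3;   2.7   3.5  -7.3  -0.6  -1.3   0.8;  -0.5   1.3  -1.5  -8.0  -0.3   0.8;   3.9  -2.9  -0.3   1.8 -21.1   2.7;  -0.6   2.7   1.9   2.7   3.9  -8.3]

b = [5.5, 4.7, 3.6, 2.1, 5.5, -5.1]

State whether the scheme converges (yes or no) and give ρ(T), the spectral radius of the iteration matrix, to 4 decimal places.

yes, ρ = 0.5336

Let D = diag(10.2, 13.1, -7.3, -8, -21.1, -8.3); L, U the strict triangles.
T_J = -D⁻¹(L+U): T[0,4] = -(-0.9)/(10.2) = +0.0882; T[0,0] = 0.
  T[0,:] = [+0.0000 -0.1078 +0.0686 +0.2549 +0.0882 +0.0294]
  T[1,:] = [+0.0534 +0.0000 +0.1069 +0.2519 -0.1145 -0.0229]
  T[2,:] = [+0.3699 +0.4795 +0.0000 -0.0822 -0.1781 +0.1096]
  T[3,:] = [-0.0625 +0.1625 -0.1875 +0.0000 -0.0375 +0.1000]
  T[4,:] = [+0.1848 -0.1374 -0.0142 +0.0853 +0.0000 +0.1280]
  T[5,:] = [-0.0723 +0.3253 +0.2289 +0.3253 +0.4699 +0.0000]
moduli |λ_i(T)| = 0.5336, 0.2580, 0.2580, 0.2370, 0.2244, 0.0283.
ρ = 0.5336; 0.5336 < 1 ⇒ converges.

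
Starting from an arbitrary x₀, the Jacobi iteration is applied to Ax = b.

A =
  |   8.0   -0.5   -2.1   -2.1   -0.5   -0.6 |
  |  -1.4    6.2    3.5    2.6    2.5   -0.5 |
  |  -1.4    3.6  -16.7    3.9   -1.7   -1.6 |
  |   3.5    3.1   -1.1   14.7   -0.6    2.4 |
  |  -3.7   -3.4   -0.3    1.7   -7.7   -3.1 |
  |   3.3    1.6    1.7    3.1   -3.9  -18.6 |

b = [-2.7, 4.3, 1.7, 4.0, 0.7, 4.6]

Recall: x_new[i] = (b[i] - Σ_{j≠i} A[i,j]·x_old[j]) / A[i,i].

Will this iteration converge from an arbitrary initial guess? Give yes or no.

yes

Split A = D + L + U, D = diag(8, 6.2, -16.7, 14.7, -7.7, -18.6).
Jacobi T = -D⁻¹(L+U): T[3,0] = -(3.5)/(14.7) = -0.2381; T[3,3] = 0.
  T[0,:] = [+0.0000, +0.0625, +0.2625, +0.2625, +0.0625, +0.0750]
  T[1,:] = [+0.2258, +0.0000, -0.5645, -0.4194, -0.4032, +0.0806]
  T[2,:] = [-0.0838, +0.2156, +0.0000, +0.2335, -0.1018, -0.0958]
  T[3,:] = [-0.2381, -0.2109, +0.0748, +0.0000, +0.0408, -0.1633]
  T[4,:] = [-0.4805, -0.4416, -0.0390, +0.2208, +0.0000, -0.4026]
  T[5,:] = [+0.1774, +0.0860, +0.0914, +0.1667, -0.2097, +0.0000]
|λ(T)| sorted: 0.5801, 0.3095, 0.3095, 0.2860, 0.2860, 0.0962.
spectral radius ρ = 0.5801; 0.5801 < 1 ⇒ converges.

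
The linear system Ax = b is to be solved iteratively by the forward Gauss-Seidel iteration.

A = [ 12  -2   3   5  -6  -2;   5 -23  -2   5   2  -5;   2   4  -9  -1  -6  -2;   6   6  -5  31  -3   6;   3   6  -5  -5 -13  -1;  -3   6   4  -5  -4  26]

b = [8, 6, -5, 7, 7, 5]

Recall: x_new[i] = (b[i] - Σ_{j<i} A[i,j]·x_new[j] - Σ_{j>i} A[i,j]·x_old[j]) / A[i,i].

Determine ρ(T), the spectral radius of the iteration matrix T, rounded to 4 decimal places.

0.5344

Let D = diag(12, -23, -9, 31, -13, 26); L, U the strict triangles.
Gauss-Seidel: T = -(D+L)⁻¹U, row 0 first, T[0,2] = -(3)/(12) = -0.2500; later rows by forward substitution.
  T[0,:] = [+0.0000 +0.1667 -0.2500 -0.4167 +0.5000 +0.1667]
  T[1,:] = [+0.0000 +0.0362 -0.1413 +0.1268 +0.1957 -0.1812]
  T[2,:] = [+0.0000 +0.0531 -0.1184 -0.1473 -0.4686 -0.2657]
  T[3,:] = [+0.0000 -0.0307 +0.0566 +0.0323 -0.1134 -0.2336]
  T[4,:] = [+0.0000 +0.0466 -0.0992 +0.0066 +0.4296 +0.0700]
  T[5,:] = [+0.0000 +0.0040 +0.0176 -0.0474 +0.1289 +0.0678]
|λ(T)| sorted: 0.5344, 0.1539, 0.1539, 0.1347, 0.0008, 0.0000.
spectral radius ρ = 0.5344; 0.5344 < 1, so it converges for any x₀.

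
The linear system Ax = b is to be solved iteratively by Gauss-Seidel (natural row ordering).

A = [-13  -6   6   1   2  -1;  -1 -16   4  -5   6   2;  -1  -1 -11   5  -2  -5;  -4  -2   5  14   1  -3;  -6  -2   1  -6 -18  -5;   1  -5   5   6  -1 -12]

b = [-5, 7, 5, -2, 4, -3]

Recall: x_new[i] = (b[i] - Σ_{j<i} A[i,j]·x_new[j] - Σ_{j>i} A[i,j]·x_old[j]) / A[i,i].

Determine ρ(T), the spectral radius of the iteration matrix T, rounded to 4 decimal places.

0.8203

Split A = D + L + U, D = diag(-13, -16, -11, 14, -18, -12).
Gauss-Seidel: T = -(D+L)⁻¹U, row 0 first, T[0,1] = -(-6)/(-13) = -0.4615; later rows by forward substitution.
  T[0,:] = [+0.0000  -0.4615  +0.4615  +0.0769  +0.1538  -0.0769]
  T[1,:] = [+0.0000  +0.0288  +0.2212  -0.3173  +0.3654  +0.1298]
  T[2,:] = [+0.0000  +0.0393  -0.0621  +0.4764  -0.2290  -0.4594]
  T[3,:] = [+0.0000  -0.1418  +0.1856  -0.1935  +0.1065  +0.3749]
  T[4,:] = [+0.0000  +0.2001  -0.2437  +0.1006  -0.1401  -0.4170]
  T[5,:] = [+0.0000  -0.1217  +0.0336  +0.2320  -0.1699  -0.0297]
eigenvalue magnitudes: 0.8203, 0.4390, 0.0899, 0.0616, 0.0435, 0.0000.
ρ(T) = max|λ| = 0.8203; 0.8203 < 1: convergent.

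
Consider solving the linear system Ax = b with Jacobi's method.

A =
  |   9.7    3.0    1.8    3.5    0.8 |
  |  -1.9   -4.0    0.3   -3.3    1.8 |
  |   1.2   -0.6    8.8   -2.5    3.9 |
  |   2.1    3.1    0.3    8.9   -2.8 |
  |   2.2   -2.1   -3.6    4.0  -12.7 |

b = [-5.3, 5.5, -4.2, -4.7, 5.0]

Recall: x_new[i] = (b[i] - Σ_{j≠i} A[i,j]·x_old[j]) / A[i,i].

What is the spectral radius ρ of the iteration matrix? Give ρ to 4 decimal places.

Split A = D + L + U, D = diag(9.7, -4, 8.8, 8.9, -12.7).
Jacobi: T = -D⁻¹(L+U), T[2,0] = -(1.2)/(8.8) = -0.1364; T[2,2] = 0.
  T[0,:] = [+0.0000 -0.3093 -0.1856 -0.3608 -0.0825]
  T[1,:] = [-0.4750 +0.0000 +0.0750 -0.8250 +0.4500]
  T[2,:] = [-0.1364 +0.0682 +0.0000 +0.2841 -0.4432]
  T[3,:] = [-0.2360 -0.3483 -0.0337 +0.0000 +0.3146]
  T[4,:] = [+0.1732 -0.1654 -0.2835 +0.3150 +0.0000]
moduli |λ_i(T)| = 0.8756, 0.5225, 0.3537, 0.3537, 0.3238.
spectral radius ρ = 0.8756; 0.8756 < 1, so it converges for any x₀.

0.8756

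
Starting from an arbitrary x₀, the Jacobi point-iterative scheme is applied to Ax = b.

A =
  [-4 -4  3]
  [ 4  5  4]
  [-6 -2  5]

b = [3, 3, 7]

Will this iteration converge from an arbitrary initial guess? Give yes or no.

no

Split A = D + L + U, D = diag(-4, 5, 5).
Jacobi: T = -D⁻¹(L+U), T[1,2] = -(4)/(5) = -0.8000; T[1,1] = 0.
  T[0,:] = [+0.0000 -1.0000 +0.7500]
  T[1,:] = [-0.8000 +0.0000 -0.8000]
  T[2,:] = [+1.2000 +0.4000 +0.0000]
|eigenvalues of T|: 1.3792, 0.7225, 0.7225.
ρ = 1.3792; 1.3792 > 1, so it fails to converge.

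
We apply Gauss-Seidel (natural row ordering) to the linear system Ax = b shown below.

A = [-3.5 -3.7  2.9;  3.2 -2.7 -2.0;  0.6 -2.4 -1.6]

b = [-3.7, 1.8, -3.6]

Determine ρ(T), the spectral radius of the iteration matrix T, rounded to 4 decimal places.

1.4999

Write A = D+L+U with D = diag(-3.5, -2.7, -1.6).
Gauss-Seidel: T = -(D+L)⁻¹U, row 0 first, T[0,2] = -(2.9)/(-3.5) = +0.8286; later rows by forward substitution.
  T[0,:] = [+0.0000  -1.0571  +0.8286]
  T[1,:] = [+0.0000  -1.2529  +0.2413]
  T[2,:] = [+0.0000  +1.4829  -0.0512]
|roots of det(T-λI)|: 1.4999, 0.1958, 0.0000.
ρ(T) = max|λ| = 1.4999; 1.4999 > 1 ⇒ diverges.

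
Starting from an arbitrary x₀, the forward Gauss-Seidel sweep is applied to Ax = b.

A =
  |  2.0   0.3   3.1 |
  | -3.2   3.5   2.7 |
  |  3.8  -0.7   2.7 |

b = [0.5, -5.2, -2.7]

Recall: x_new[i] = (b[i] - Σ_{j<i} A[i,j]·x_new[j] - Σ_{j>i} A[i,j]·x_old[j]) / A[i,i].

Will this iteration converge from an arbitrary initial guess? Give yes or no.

A = D + L + U where D = diag(2, 3.5, 2.7).
T_GS = -(D+L)⁻¹U: row 0 first, T[0,1] = -(0.3)/(2) = -0.1500; later rows by forward substitution.
  T[0,:] = [+0.0000, -0.1500, -1.5500]
  T[1,:] = [+0.0000, -0.1371, -2.1886]
  T[2,:] = [+0.0000, +0.1756, +1.6141]
|eigenvalues of T|: 1.3569, 0.1200, 0.0000.
spectral radius ρ = 1.3569; 1.3569 > 1, so it fails to converge.

no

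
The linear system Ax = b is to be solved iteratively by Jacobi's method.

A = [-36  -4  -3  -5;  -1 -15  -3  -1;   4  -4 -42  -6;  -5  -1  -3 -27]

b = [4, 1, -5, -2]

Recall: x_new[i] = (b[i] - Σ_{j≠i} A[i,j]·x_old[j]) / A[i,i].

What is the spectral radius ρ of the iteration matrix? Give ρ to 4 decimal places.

0.2701

Write A = D+L+U with D = diag(-36, -15, -42, -27).
T_J = -D⁻¹(L+U): T[1,2] = -(-3)/(-15) = -0.2000; T[1,1] = 0.
  T[0,:] = [+0.0000, -0.1111, -0.0833, -0.1389]
  T[1,:] = [-0.0667, +0.0000, -0.2000, -0.0667]
  T[2,:] = [+0.0952, -0.0952, +0.0000, -0.1429]
  T[3,:] = [-0.1852, -0.0370, -0.1111, +0.0000]
|roots of det(T-λI)|: 0.2701, 0.2281, 0.0282, 0.0282.
ρ = 0.2701; 0.2701 < 1: convergent.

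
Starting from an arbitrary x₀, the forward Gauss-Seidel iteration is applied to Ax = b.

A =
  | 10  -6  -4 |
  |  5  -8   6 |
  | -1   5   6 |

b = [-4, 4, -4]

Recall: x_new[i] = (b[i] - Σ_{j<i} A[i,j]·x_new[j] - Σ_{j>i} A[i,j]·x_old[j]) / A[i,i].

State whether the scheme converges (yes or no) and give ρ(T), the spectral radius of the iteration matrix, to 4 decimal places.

yes, ρ = 0.5325

A = D + L + U where D = diag(10, -8, 6).
GS T = -(D+L)⁻¹U: row 0 first, T[0,2] = -(-4)/(10) = +0.4000; later rows by forward substitution.
  T[0,:] = [+0.0000, +0.6000, +0.4000]
  T[1,:] = [+0.0000, +0.3750, +1.0000]
  T[2,:] = [+0.0000, -0.2125, -0.7667]
|λ(T)| sorted: 0.5325, 0.1408, 0.0000.
spectral radius ρ = 0.5325; 0.5325 < 1: convergent.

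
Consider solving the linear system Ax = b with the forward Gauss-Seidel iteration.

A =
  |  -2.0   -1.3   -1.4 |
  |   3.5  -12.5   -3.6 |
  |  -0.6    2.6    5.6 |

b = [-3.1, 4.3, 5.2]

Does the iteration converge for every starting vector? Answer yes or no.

Diagonal D = diag(-2, -12.5, 5.6); L, U strict lower/upper.
GS T = -(D+L)⁻¹U: row 0 first, T[0,1] = -(-1.3)/(-2) = -0.6500; later rows by forward substitution.
  T[0,:] = [+0.0000, -0.6500, -0.7000]
  T[1,:] = [+0.0000, -0.1820, -0.4840]
  T[2,:] = [+0.0000, +0.0149, +0.1497]
|eigenvalues of T|: 0.1587, 0.1264, 0.0000.
spectral radius ρ = 0.1587; 0.1587 < 1 ⇒ converges.

yes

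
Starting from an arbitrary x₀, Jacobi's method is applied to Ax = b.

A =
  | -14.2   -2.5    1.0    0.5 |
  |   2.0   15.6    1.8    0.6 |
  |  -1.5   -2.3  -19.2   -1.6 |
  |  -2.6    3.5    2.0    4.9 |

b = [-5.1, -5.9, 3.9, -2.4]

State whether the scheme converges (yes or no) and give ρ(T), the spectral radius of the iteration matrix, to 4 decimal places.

yes, ρ = 0.3188

A = D + L + U where D = diag(-14.2, 15.6, -19.2, 4.9).
Jacobi T = -D⁻¹(L+U): T[0,1] = -(-2.5)/(-14.2) = -0.1761; T[0,0] = 0.
  T[0,:] = [+0.0000 -0.1761 +0.0704 +0.0352]
  T[1,:] = [-0.1282 +0.0000 -0.1154 -0.0385]
  T[2,:] = [-0.0781 -0.1198 +0.0000 -0.0833]
  T[3,:] = [+0.5306 -0.7143 -0.4082 +0.0000]
|λ(T)| sorted: 0.3188, 0.2319, 0.2319, 0.1383.
ρ = 0.3188; 0.3188 < 1 ⇒ converges.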